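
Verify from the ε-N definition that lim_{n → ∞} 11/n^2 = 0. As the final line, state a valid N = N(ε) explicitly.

N = (11/ε)^{1/2}

Let ε > 0 be given. For n ≥ 1, |11/n^2 − 0| = 11/n^2.
11/n^2 < ε ⇔ n^2 > 11/ε ⇔ n > (11/ε)^{1/2}.
Take N = (11/ε)^{1/2}. Then n > N implies 11/n^2 < ε.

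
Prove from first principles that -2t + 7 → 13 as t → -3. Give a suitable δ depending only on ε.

δ = ε/2

Fix ε > 0. We need δ > 0 so that 0 < |t + 3| < δ implies |(-2t + 7) − 13| < ε.
Since (-2t + 7) − 13 = -2(t + 3), we have |(-2t + 7) − 13| = 2|t + 3|.
Thus it suffices that |t + 3| < ε/2.
Take δ = ε/2. If 0 < |t + 3| < δ then |(-2t + 7) − 13| = 2|t + 3| < 2·(ε/2) = ε.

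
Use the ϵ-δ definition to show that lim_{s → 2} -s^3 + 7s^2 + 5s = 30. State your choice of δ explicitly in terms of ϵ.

δ = min(2, ϵ/51)

Fix ϵ > 0. We want δ > 0 such that 0 < |s − 2| < δ implies |(-s^3 + 7s^2 + 5s) − 30| < ϵ.
(-s^3 + 7s^2 + 5s) − 30 = -s^3 + 7s^2 + 5s - 30 = (s − 2)(-s^2 + 5s + 15).
So |(-s^3 + 7s^2 + 5s) − 30| = |s − 2|·|-s^2 + 5s + 15|.
Require δ ≤ 2. Then |s − 2| < 2 gives |s| < 4, and by the triangle inequality |-s^2 + 5s + 15| ≤ 4^2 + 5·4 + 15 = 51.
Hence |(-s^3 + 7s^2 + 5s) − 30| ≤ 51|s − 2| < ϵ provided |s − 2| < ϵ/51.
Choosing δ = min(2, ϵ/51) ensures both conditions, hence |(-s^3 + 7s^2 + 5s) − 30| < ϵ.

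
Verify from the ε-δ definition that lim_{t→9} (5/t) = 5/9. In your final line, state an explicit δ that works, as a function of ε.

Fix ε > 0. We seek δ > 0 such that 0 < |t − 9| < δ implies |5/t − (5/9)| < ε.
|5/t − (5/9)| = 5·|9 − t|/(9·|t|) = 5|t − 9|/(9|t|).
Restrict δ ≤ 9/2. Then |t − 9| < 9/2 gives |t| > 9/2, so 9|t| > 81/2.
Then |5/t − (5/9)| < 5|t − 9|/(81/2), which is < ε when |t − 9| < (81/10)ε.
Take δ = min(9/2, (81/10)ε). Then 0 < |t − 9| < δ gives both |t − 9| < 9/2 and |t − 9| < (81/10)ε, so |5/t − (5/9)| < ε.

δ = min(9/2, (81/10)ε)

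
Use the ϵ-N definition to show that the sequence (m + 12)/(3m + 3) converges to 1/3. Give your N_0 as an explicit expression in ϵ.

Let ϵ > 0. For m ≥ 1, |(m + 12)/(3m + 3) − (1/3)| = |33|/(3(3m + 3)) = 33/(3(3m + 3)).
Since 3m + 3 ≥ 3m for m ≥ 1, this is ≤ 33/(3·3m) = (11/3)/m.
So |(m + 12)/(3m + 3) − (1/3)| < ϵ whenever m > (11/3)/ϵ.
Take N_0 = (11/3)/ϵ. If m > N_0 then |(m + 12)/(3m + 3) − (1/3)| ≤ (11/3)/m < ϵ.

N_0 = (11/3)/ϵ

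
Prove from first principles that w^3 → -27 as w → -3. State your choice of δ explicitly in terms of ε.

δ = min(1, ε/37)

Let ε > 0 be given. We seek δ > 0 with 0 < |w + 3| < δ ⇒ |w^3 + 27| < ε.
Factor: w^3 + 27 = (w + 3)(w^2 - 3w + 9), so |w^3 + 27| = |w + 3|·|w^2 - 3w + 9|.
Impose δ ≤ 1 so that |w| < 4; then |w^2 - 3w + 9| ≤ 37.
Hence |w^3 + 27| ≤ 37|w + 3|, which is < ε once |w + 3| < ε/37.
Take δ = min(1, ε/37). If 0 < |w + 3| < δ then both bounds hold and |w^3 + 27| ≤ 37|w + 3| < 37·(ε/37) = ε.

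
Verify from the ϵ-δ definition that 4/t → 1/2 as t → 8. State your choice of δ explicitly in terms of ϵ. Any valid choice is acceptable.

Suppose ϵ > 0. We seek δ > 0 such that 0 < |t − 8| < δ implies |4/t − (1/2)| < ϵ.
|4/t − (1/2)| = 4·|8 − t|/(8·|t|) = 4|t − 8|/(8|t|).
Restrict δ ≤ 4. Then |t − 8| < 4 gives |t| > 4, so 8|t| > 32.
Then |4/t − (1/2)| < 4|t − 8|/32, which is < ϵ when |t − 8| < 8ϵ.
Take δ = min(4, 8ϵ). Then 0 < |t − 8| < δ gives both |t − 8| < 4 and |t − 8| < 8ϵ, so |4/t − (1/2)| < ϵ.

δ = min(4, 8ϵ)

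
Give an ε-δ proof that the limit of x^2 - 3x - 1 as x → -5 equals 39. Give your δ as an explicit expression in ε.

δ = min(2, ε/15)

Let ε > 0. We want δ > 0 such that 0 < |x + 5| < δ implies |(x^2 - 3x - 1) − 39| < ε.
(x^2 - 3x - 1) − 39 = x^2 - 3x - 40 = (x + 5)(x - 8).
So |(x^2 - 3x - 1) − 39| = |x + 5|·|x - 8|.
Assume first that |x + 5| < 2, so |x| < 7. Then |x - 8| ≤ 7 + 8 = 15.
Hence |(x^2 - 3x - 1) − 39| ≤ 15|x + 5| < ε provided |x + 5| < ε/15.
Choosing δ = min(2, ε/15) ensures both conditions, hence |(x^2 - 3x - 1) − 39| < ε.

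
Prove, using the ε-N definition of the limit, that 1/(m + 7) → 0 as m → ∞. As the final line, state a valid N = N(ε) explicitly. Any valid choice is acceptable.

N = 1/ε

Let ε > 0 be given. For m ≥ 1, |1/(m + 7) − 0| = 1/(m + 7) ≤ 1/m.
We need 1/m < ε, i.e. m > 1/ε.
Take N = 1/ε. If m > N then |1/(m + 7)| ≤ 1/m < ε.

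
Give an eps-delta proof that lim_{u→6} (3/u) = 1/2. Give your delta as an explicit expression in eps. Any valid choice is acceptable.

delta = min(3, 6eps)

Let eps > 0. We seek delta > 0 such that 0 < |u − 6| < delta implies |3/u − (1/2)| < eps.
|3/u − (1/2)| = 3·|6 − u|/(6·|u|) = 3|u − 6|/(6|u|).
Restrict delta ≤ 3. Then |u − 6| < 3 gives |u| > 3, so 6|u| > 18.
Then |3/u − (1/2)| < 3|u − 6|/18, which is < eps when |u − 6| < 6eps.
Take delta = min(3, 6eps). Then 0 < |u − 6| < delta gives both |u − 6| < 3 and |u − 6| < 6eps, so |3/u − (1/2)| < eps.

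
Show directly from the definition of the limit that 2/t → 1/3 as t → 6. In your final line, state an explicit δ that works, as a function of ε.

δ = min(3, 9ε)

Suppose ε > 0. We seek δ > 0 such that 0 < |t − 6| < δ implies |2/t − (1/3)| < ε.
|2/t − (1/3)| = 2·|6 − t|/(6·|t|) = 2|t − 6|/(6|t|).
Require δ ≤ 3 so that |t| > 6 − 3 = 3, hence 6|t| > 18.
Then |2/t − (1/3)| < 2|t − 6|/18, which is < ε when |t − 6| < 9ε.
Take δ = min(3, 9ε). Then 0 < |t − 6| < δ gives both |t − 6| < 3 and |t − 6| < 9ε, so |2/t − (1/3)| < ε.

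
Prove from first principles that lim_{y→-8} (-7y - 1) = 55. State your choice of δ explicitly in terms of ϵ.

δ = ϵ/7

Let ϵ > 0 be given. We need δ > 0 so that 0 < |y + 8| < δ implies |(-7y - 1) − 55| < ϵ.
Since (-7y - 1) − 55 = -7(y + 8), we have |(-7y - 1) − 55| = 7|y + 8|.
So 7|y + 8| < ϵ exactly when |y + 8| < ϵ/7.
Choosing δ = ϵ/7 gives |(-7y - 1) − 55| = 7|y + 8| < ϵ whenever |y + 8| < δ.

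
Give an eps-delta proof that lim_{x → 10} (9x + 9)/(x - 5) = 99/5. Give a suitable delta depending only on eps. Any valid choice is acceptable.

delta = min(5/2, (25/108)eps)

Suppose eps > 0. We want delta > 0 with 0 < |x − 10| < delta ⇒ |(9x + 9)/(x - 5) − (99/5)| < eps.
Combining over a common denominator, (9x + 9)/(x - 5) − (99/5) = [(9x + 9)·5 − 99·(x - 5)] / [5·(x - 5)] = -54(x − 10) / (5(x - 5)).
So |(9x + 9)/(x - 5) − (99/5)| = 54|x − 10| / (5·|x − 5|).
Require delta ≤ 5/2, so |x − 5| ≥ |5| − |x − 10| > 5 − 5/2 = 5/2.
Hence |(9x + 9)/(x - 5) − (99/5)| < 54|x − 10|/(5·(5/2)) = (108/25)|x − 10|, which is < eps once |x − 10| < (25/108)eps.
Take delta = min(5/2, (25/108)eps). Then 0 < |x − 10| < delta forces both bounds, so |(9x + 9)/(x - 5) − (99/5)| < eps.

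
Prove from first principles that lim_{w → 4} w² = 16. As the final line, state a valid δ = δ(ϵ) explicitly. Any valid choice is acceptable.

Fix ϵ > 0. We seek δ > 0 with 0 < |w − 4| < δ ⇒ |w² − 16| < ϵ.
Factor: w² − 16 = (w − 4)(w + 4), so |w² − 16| = |w − 4|·|w + 4|.
Restrict δ ≤ 1. Then |w − 4| < 1 gives |w| < 5, so by the triangle inequality |w + 4| ≤ 5 + 4 = 9.
Hence |w² − 16| ≤ 9|w − 4|, which is < ϵ once |w − 4| < ϵ/9.
Take δ = min(1, ϵ/9). If 0 < |w − 4| < δ then both bounds hold and |w² − 16| ≤ 9|w − 4| < 9·(ϵ/9) = ϵ.

δ = min(1, ϵ/9)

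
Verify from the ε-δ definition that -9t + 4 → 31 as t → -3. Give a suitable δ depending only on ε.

δ = ε/9

Suppose ε > 0. We need δ > 0 so that 0 < |t + 3| < δ implies |(-9t + 4) − 31| < ε.
|(-9t + 4) − 31| = |-9t - 27| = 9|t + 3|.
Thus it suffices that |t + 3| < ε/9.
Take δ = ε/9. If 0 < |t + 3| < δ then |(-9t + 4) − 31| = 9|t + 3| < 9·(ε/9) = ε.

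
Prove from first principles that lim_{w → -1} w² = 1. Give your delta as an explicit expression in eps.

Let eps > 0. We seek delta > 0 with 0 < |w + 1| < delta ⇒ |w² − 1| < eps.
Factor: w² − 1 = (w + 1)(w - 1), so |w² − 1| = |w + 1|·|w - 1|.
Impose delta ≤ 1 so that |w| < 2; then |w - 1| ≤ 3.
Hence |w² − 1| ≤ 3|w + 1|, which is < eps once |w + 1| < eps/3.
Take delta = min(1, eps/3). If 0 < |w + 1| < delta then both bounds hold and |w² − 1| ≤ 3|w + 1| < 3·(eps/3) = eps.

delta = min(1, eps/3)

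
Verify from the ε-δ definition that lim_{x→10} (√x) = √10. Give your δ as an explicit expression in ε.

δ = min(10, √10·ε)

Fix ε > 0. We want δ > 0 such that 0 < |x − 10| < δ implies |√x − √10| < ε.
Multiplying by the conjugate, |√x − √10| = |x − 10|/(√x + √10).
Restrict δ ≤ 10 so that |x − 10| < 10 forces x > 0, and then √x + √10 > √10.
Hence |√x − √10| < |x − 10|/√10, which is < ε once |x − 10| < √10·ε.
Take δ = min(10, √10·ε). If 0 < |x − 10| < δ then x > 0 and |√x − √10| < |x − 10|/√10 < ε.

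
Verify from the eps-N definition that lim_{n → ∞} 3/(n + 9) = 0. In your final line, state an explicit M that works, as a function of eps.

M = 3/eps

Let eps > 0. For n ≥ 1, |3/(n + 9) − 0| = 3/(n + 9) ≤ 3/n.
We need 3/n < eps, i.e. n > 3/eps.
Take M = 3/eps. If n > M then |3/(n + 9)| ≤ 3/n < eps.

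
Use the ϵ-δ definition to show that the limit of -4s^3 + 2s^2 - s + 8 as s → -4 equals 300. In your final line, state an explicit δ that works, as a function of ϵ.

Fix ϵ > 0. We want δ > 0 such that 0 < |s + 4| < δ implies |(-4s^3 + 2s^2 - s + 8) − 300| < ϵ.
(-4s^3 + 2s^2 - s + 8) − 300 = -4s^3 + 2s^2 - s - 292 = (s + 4)(-4s^2 + 18s - 73).
So |(-4s^3 + 2s^2 - s + 8) − 300| = |s + 4|·|-4s^2 + 18s - 73|.
Require δ ≤ 1. Then |s + 4| < 1 gives |s| < 5, and by the triangle inequality |-4s^2 + 18s - 73| ≤ 4·5^2 + 18·5 + 73 = 263.
Hence |(-4s^3 + 2s^2 - s + 8) − 300| ≤ 263|s + 4| < ϵ provided |s + 4| < ϵ/263.
Choosing δ = min(1, ϵ/263) ensures both conditions, hence |(-4s^3 + 2s^2 - s + 8) − 300| < ϵ.

δ = min(1, ϵ/263)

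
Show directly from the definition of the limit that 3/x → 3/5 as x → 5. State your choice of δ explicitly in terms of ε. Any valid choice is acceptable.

δ = min(5/2, (25/6)ε)

Let ε > 0. We seek δ > 0 such that 0 < |x − 5| < δ implies |3/x − (3/5)| < ε.
|3/x − (3/5)| = 3·|5 − x|/(5·|x|) = 3|x − 5|/(5|x|).
Require δ ≤ 5/2 so that |x| > 5 − 5/2 = 5/2, hence 5|x| > 25/2.
Then |3/x − (3/5)| < 3|x − 5|/(25/2), which is < ε when |x − 5| < (25/6)ε.
Take δ = min(5/2, (25/6)ε). Then 0 < |x − 5| < δ gives both |x − 5| < 5/2 and |x − 5| < (25/6)ε, so |3/x − (3/5)| < ε.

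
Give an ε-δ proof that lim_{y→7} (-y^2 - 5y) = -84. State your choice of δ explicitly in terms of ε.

δ = min(1, ε/20)

Let ε > 0 be given. We want δ > 0 such that 0 < |y − 7| < δ implies |(-y^2 - 5y) + 84| < ε.
(-y^2 - 5y) + 84 = -y^2 - 5y + 84 = (y − 7)(-y - 12).
So |(-y^2 - 5y) + 84| = |y − 7|·|-y - 12|.
Assume first that |y − 7| < 1, so |y| < 8. Then |-y - 12| ≤ 8 + 12 = 20.
Hence |(-y^2 - 5y) + 84| ≤ 20|y − 7| < ε provided |y − 7| < ε/20.
Choosing δ = min(1, ε/20) ensures both conditions, hence |(-y^2 - 5y) + 84| < ε.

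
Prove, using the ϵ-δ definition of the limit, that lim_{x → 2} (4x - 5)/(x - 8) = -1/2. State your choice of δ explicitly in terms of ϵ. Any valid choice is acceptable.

Let ϵ > 0 be given. We want δ > 0 with 0 < |x − 2| < δ ⇒ |(4x - 5)/(x - 8) + 1/2| < ϵ.
Combining over a common denominator, (4x - 5)/(x - 8) + 1/2 = [(4x - 5)·(-6) − 3·(x - 8)] / [(-6)·(x - 8)] = -27(x − 2) / ((-6)(x - 8)).
So |(4x - 5)/(x - 8) + 1/2| = 27|x − 2| / (6·|x − 8|).
Restrict δ ≤ 3. Then |x − 2| < 3 gives |x − 8| = |(x − 2) + (-6)| ≥ 6 − 3 = 3.
Hence |(4x - 5)/(x - 8) + 1/2| < 27|x − 2|/(6·3) = (3/2)|x − 2|, which is < ϵ once |x − 2| < (2/3)ϵ.
Take δ = min(3, (2/3)ϵ). Then 0 < |x − 2| < δ forces both bounds, so |(4x - 5)/(x - 8) + 1/2| < ϵ.

δ = min(3, (2/3)ϵ)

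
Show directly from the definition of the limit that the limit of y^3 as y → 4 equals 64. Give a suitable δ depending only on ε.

δ = min(1, ε/61)

Let ε > 0. We seek δ > 0 with 0 < |y − 4| < δ ⇒ |y^3 − 64| < ε.
Factor: y^3 − 64 = (y − 4)(y^2 + 4y + 16), so |y^3 − 64| = |y − 4|·|y^2 + 4y + 16|.
Impose δ ≤ 1 so that |y| < 5; then |y^2 + 4y + 16| ≤ 61.
Hence |y^3 − 64| ≤ 61|y − 4|, which is < ε once |y − 4| < ε/61.
Take δ = min(1, ε/61). If 0 < |y − 4| < δ then both bounds hold and |y^3 − 64| ≤ 61|y − 4| < 61·(ε/61) = ε.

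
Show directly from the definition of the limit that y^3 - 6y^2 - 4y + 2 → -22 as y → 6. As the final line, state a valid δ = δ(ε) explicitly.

Suppose ε > 0. We want δ > 0 such that 0 < |y − 6| < δ implies |(y^3 - 6y^2 - 4y + 2) + 22| < ε.
(y^3 - 6y^2 - 4y + 2) + 22 = y^3 - 6y^2 - 4y + 24 = (y − 6)(y^2 - 4).
So |(y^3 - 6y^2 - 4y + 2) + 22| = |y − 6|·|y^2 - 4|.
Require δ ≤ 1. Then |y − 6| < 1 gives |y| < 7, and by the triangle inequality |y^2 - 4| ≤ 7^2 + 4 = 53.
Hence |(y^3 - 6y^2 - 4y + 2) + 22| ≤ 53|y − 6| < ε provided |y − 6| < ε/53.
Take δ = min(1, ε/53). Then 0 < |y − 6| < δ gives both |y − 6| < 1 and |y − 6| < ε/53, so |(y^3 - 6y^2 - 4y + 2) + 22| < ε.

δ = min(1, ε/53)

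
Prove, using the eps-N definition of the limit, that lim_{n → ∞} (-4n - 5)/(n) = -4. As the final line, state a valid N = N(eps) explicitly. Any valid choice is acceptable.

Let eps > 0 be given. For n ≥ 1, |(-4n - 5)/(n) + 4| = |-5|/((n)) = 5/((n)).
Since n ≥ n for n ≥ 1, this is ≤ 5/(n) = 5/n.
So |(-4n - 5)/(n) + 4| < eps whenever n > 5/eps.
Take N = 5/eps. If n > N then |(-4n - 5)/(n) + 4| ≤ 5/n < eps.

N = 5/eps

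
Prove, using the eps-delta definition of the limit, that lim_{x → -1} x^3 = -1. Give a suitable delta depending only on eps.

Let eps > 0. We seek delta > 0 with 0 < |x + 1| < delta ⇒ |x^3 + 1| < eps.
Factor: x^3 + 1 = (x + 1)(x^2 - x + 1), so |x^3 + 1| = |x + 1|·|x^2 - x + 1|.
Impose delta ≤ 1 so that |x| < 2; then |x^2 - x + 1| ≤ 7.
Hence |x^3 + 1| ≤ 7|x + 1|, which is < eps once |x + 1| < eps/7.
Take delta = min(1, eps/7). If 0 < |x + 1| < delta then both bounds hold and |x^3 + 1| ≤ 7|x + 1| < 7·(eps/7) = eps.

delta = min(1, eps/7)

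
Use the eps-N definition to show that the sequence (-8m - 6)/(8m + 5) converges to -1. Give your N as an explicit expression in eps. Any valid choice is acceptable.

N = (1/8)/eps

Suppose eps > 0. For m ≥ 1, |(-8m - 6)/(8m + 5) + 1| = |-8|/(8(8m + 5)) = 8/(8(8m + 5)).
Since 8m + 5 ≥ 8m for m ≥ 1, this is ≤ 8/(8·8m) = (1/8)/m.
So |(-8m - 6)/(8m + 5) + 1| < eps whenever m > (1/8)/eps.
Take N = (1/8)/eps. If m > N then |(-8m - 6)/(8m + 5) + 1| ≤ (1/8)/m < eps.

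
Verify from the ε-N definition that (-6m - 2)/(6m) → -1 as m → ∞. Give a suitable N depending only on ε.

Let ε > 0. For m ≥ 1, |(-6m - 2)/(6m) + 1| = |-12|/(6(6m)) = 12/(6(6m)).
Since 6m ≥ 6m for m ≥ 1, this is ≤ 12/(6·6m) = (1/3)/m.
So |(-6m - 2)/(6m) + 1| < ε whenever m > (1/3)/ε.
Take N = (1/3)/ε. If m > N then |(-6m - 2)/(6m) + 1| ≤ (1/3)/m < ε.

N = (1/3)/ε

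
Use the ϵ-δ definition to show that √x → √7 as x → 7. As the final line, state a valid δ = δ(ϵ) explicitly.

δ = min(7, √7·ϵ)

Let ϵ > 0. We want δ > 0 such that 0 < |x − 7| < δ implies |√x − √7| < ϵ.
Multiplying by the conjugate, |√x − √7| = |x − 7|/(√x + √7).
Restrict δ ≤ 7 so that |x − 7| < 7 forces x > 0, and then √x + √7 > √7.
Hence |√x − √7| < |x − 7|/√7, which is < ϵ once |x − 7| < √7·ϵ.
Take δ = min(7, √7·ϵ). If 0 < |x − 7| < δ then x > 0 and |√x − √7| < |x − 7|/√7 < ϵ.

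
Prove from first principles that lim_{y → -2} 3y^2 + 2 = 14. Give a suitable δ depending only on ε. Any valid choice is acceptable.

Fix ε > 0. We want δ > 0 such that 0 < |y + 2| < δ implies |(3y^2 + 2) − 14| < ε.
(3y^2 + 2) − 14 = 3y^2 - 12 = (y + 2)(3y - 6).
So |(3y^2 + 2) − 14| = |y + 2|·|3y - 6|.
Require δ ≤ 2. Then |y + 2| < 2 gives |y| < 4, and by the triangle inequality |3y - 6| ≤ 3·4 + 6 = 18.
Hence |(3y^2 + 2) − 14| ≤ 18|y + 2| < ε provided |y + 2| < ε/18.
Take δ = min(2, ε/18). Then 0 < |y + 2| < δ gives both |y + 2| < 2 and |y + 2| < ε/18, so |(3y^2 + 2) − 14| < ε.

δ = min(2, ε/18)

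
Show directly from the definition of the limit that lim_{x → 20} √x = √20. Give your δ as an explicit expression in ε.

Suppose ε > 0. We want δ > 0 such that 0 < |x − 20| < δ implies |√x − √20| < ε.
Multiplying by the conjugate, |√x − √20| = |x − 20|/(√x + √20).
Restrict δ ≤ 20 so that |x − 20| < 20 forces x > 0, and then √x + √20 > √20.
Hence |√x − √20| < |x − 20|/√20, which is < ε once |x − 20| < √20·ε.
Take δ = min(20, √20·ε). If 0 < |x − 20| < δ then x > 0 and |√x − √20| < |x − 20|/√20 < ε.

δ = min(20, √20·ε)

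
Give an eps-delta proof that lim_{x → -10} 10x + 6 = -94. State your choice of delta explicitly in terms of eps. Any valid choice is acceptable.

Suppose eps > 0. We need delta > 0 so that 0 < |x + 10| < delta implies |(10x + 6) + 94| < eps.
Since (10x + 6) + 94 = 10(x + 10), we have |(10x + 6) + 94| = 10|x + 10|.
So 10|x + 10| < eps exactly when |x + 10| < eps/10.
Choosing delta = eps/10 gives |(10x + 6) + 94| = 10|x + 10| < eps whenever |x + 10| < delta.

delta = eps/10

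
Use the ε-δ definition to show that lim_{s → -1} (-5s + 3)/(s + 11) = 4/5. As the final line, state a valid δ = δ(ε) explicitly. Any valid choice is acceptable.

δ = min(5, (25/29)ε)

Fix ε > 0. We want δ > 0 with 0 < |s + 1| < δ ⇒ |(-5s + 3)/(s + 11) − (4/5)| < ε.
Combining over a common denominator, (-5s + 3)/(s + 11) − (4/5) = [(-5s + 3)·10 − 8·(s + 11)] / [10·(s + 11)] = -58(s + 1) / (10(s + 11)).
So |(-5s + 3)/(s + 11) − (4/5)| = 58|s + 1| / (10·|s + 11|).
Restrict δ ≤ 5. Then |s + 1| < 5 gives |s + 11| = |(s + 1) + 10| ≥ 10 − 5 = 5.
Hence |(-5s + 3)/(s + 11) − (4/5)| < 58|s + 1|/(10·5) = (29/25)|s + 1|, which is < ε once |s + 1| < (25/29)ε.
Take δ = min(5, (25/29)ε). Then 0 < |s + 1| < δ forces both bounds, so |(-5s + 3)/(s + 11) − (4/5)| < ε.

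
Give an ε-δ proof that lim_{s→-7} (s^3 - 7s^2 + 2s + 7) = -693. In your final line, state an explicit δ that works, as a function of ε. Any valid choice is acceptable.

Suppose ε > 0. We want δ > 0 such that 0 < |s + 7| < δ implies |(s^3 - 7s^2 + 2s + 7) + 693| < ε.
(s^3 - 7s^2 + 2s + 7) + 693 = s^3 - 7s^2 + 2s + 700 = (s + 7)(s^2 - 14s + 100).
So |(s^3 - 7s^2 + 2s + 7) + 693| = |s + 7|·|s^2 - 14s + 100|.
Assume first that |s + 7| < 2, so |s| < 9. Then |s^2 - 14s + 100| ≤ 9^2 + 14·9 + 100 = 307.
Hence |(s^3 - 7s^2 + 2s + 7) + 693| ≤ 307|s + 7| < ε provided |s + 7| < ε/307.
Choosing δ = min(2, ε/307) ensures both conditions, hence |(s^3 - 7s^2 + 2s + 7) + 693| < ε.

δ = min(2, ε/307)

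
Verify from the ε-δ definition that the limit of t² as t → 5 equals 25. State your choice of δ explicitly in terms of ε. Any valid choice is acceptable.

Fix ε > 0. We seek δ > 0 with 0 < |t − 5| < δ ⇒ |t² − 25| < ε.
Factor: t² − 25 = (t − 5)(t + 5), so |t² − 25| = |t − 5|·|t + 5|.
Impose δ ≤ 1 so that |t| < 6; then |t + 5| ≤ 11.
Hence |t² − 25| ≤ 11|t − 5|, which is < ε once |t − 5| < ε/11.
Take δ = min(1, ε/11). If 0 < |t − 5| < δ then both bounds hold and |t² − 25| ≤ 11|t − 5| < 11·(ε/11) = ε.

δ = min(1, ε/11)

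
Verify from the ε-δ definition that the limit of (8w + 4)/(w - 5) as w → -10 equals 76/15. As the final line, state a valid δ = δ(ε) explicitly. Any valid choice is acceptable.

δ = min(15/2, (225/88)ε)

Suppose ε > 0. We want δ > 0 with 0 < |w + 10| < δ ⇒ |(8w + 4)/(w - 5) − (76/15)| < ε.
Combining over a common denominator, (8w + 4)/(w - 5) − (76/15) = [(8w + 4)·(-15) − (-76)·(w - 5)] / [(-15)·(w - 5)] = -44(w + 10) / ((-15)(w - 5)).
So |(8w + 4)/(w - 5) − (76/15)| = 44|w + 10| / (15·|w − 5|).
Restrict δ ≤ 15/2. Then |w + 10| < 15/2 gives |w − 5| = |(w + 10) + (-15)| ≥ 15 − 15/2 = 15/2.
Hence |(8w + 4)/(w - 5) − (76/15)| < 44|w + 10|/(15·(15/2)) = (88/225)|w + 10|, which is < ε once |w + 10| < (225/88)ε.
Take δ = min(15/2, (225/88)ε). Then 0 < |w + 10| < δ forces both bounds, so |(8w + 4)/(w - 5) − (76/15)| < ε.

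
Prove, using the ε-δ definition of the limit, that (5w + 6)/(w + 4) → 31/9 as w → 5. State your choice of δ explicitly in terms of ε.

Suppose ε > 0. We want δ > 0 with 0 < |w − 5| < δ ⇒ |(5w + 6)/(w + 4) − (31/9)| < ε.
Combining over a common denominator, (5w + 6)/(w + 4) − (31/9) = [(5w + 6)·9 − 31·(w + 4)] / [9·(w + 4)] = 14(w − 5) / (9(w + 4)).
So |(5w + 6)/(w + 4) − (31/9)| = 14|w − 5| / (9·|w + 4|).
Require δ ≤ 9/2, so |w + 4| ≥ |9| − |w − 5| > 9 − 9/2 = 9/2.
Hence |(5w + 6)/(w + 4) − (31/9)| < 14|w − 5|/(9·(9/2)) = (28/81)|w − 5|, which is < ε once |w − 5| < (81/28)ε.
Take δ = min(9/2, (81/28)ε). Then 0 < |w − 5| < δ forces both bounds, so |(5w + 6)/(w + 4) − (31/9)| < ε.

δ = min(9/2, (81/28)ε)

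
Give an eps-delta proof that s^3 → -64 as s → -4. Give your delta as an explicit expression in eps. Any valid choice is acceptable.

Fix eps > 0. We seek delta > 0 with 0 < |s + 4| < delta ⇒ |s^3 + 64| < eps.
Factor: s^3 + 64 = (s + 4)(s^2 - 4s + 16), so |s^3 + 64| = |s + 4|·|s^2 - 4s + 16|.
Impose delta ≤ 1 so that |s| < 5; then |s^2 - 4s + 16| ≤ 61.
Hence |s^3 + 64| ≤ 61|s + 4|, which is < eps once |s + 4| < eps/61.
Take delta = min(1, eps/61). If 0 < |s + 4| < delta then both bounds hold and |s^3 + 64| ≤ 61|s + 4| < 61·(eps/61) = eps.

delta = min(1, eps/61)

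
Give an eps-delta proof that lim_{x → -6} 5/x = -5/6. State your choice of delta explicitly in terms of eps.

delta = min(3, (18/5)eps)

Let eps > 0 be given. We seek delta > 0 such that 0 < |x + 6| < delta implies |5/x + 5/6| < eps.
|5/x + 5/6| = 5·|-6 − x|/(6·|x|) = 5|x + 6|/(6|x|).
Require delta ≤ 3 so that |x| > 6 − 3 = 3, hence 6|x| > 18.
Then |5/x + 5/6| < 5|x + 6|/18, which is < eps when |x + 6| < (18/5)eps.
Take delta = min(3, (18/5)eps). Then 0 < |x + 6| < delta gives both |x + 6| < 3 and |x + 6| < (18/5)eps, so |5/x + 5/6| < eps.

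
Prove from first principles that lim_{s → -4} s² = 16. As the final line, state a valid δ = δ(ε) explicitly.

Fix ε > 0. We seek δ > 0 with 0 < |s + 4| < δ ⇒ |s² − 16| < ε.
Factor: s² − 16 = (s + 4)(s - 4), so |s² − 16| = |s + 4|·|s - 4|.
Impose δ ≤ 1 so that |s| < 5; then |s - 4| ≤ 9.
Hence |s² − 16| ≤ 9|s + 4|, which is < ε once |s + 4| < ε/9.
Take δ = min(1, ε/9). If 0 < |s + 4| < δ then both bounds hold and |s² − 16| ≤ 9|s + 4| < 9·(ε/9) = ε.

δ = min(1, ε/9)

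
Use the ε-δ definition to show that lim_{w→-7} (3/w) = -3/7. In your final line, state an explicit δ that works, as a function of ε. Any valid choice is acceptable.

δ = min(7/2, (49/6)ε)

Let ε > 0 be given. We seek δ > 0 such that 0 < |w + 7| < δ implies |3/w + 3/7| < ε.
|3/w + 3/7| = 3·|-7 − w|/(7·|w|) = 3|w + 7|/(7|w|).
Require δ ≤ 7/2 so that |w| > 7 − 7/2 = 7/2, hence 7|w| > 49/2.
Then |3/w + 3/7| < 3|w + 7|/(49/2), which is < ε when |w + 7| < (49/6)ε.
Take δ = min(7/2, (49/6)ε). Then 0 < |w + 7| < δ gives both |w + 7| < 7/2 and |w + 7| < (49/6)ε, so |3/w + 3/7| < ε.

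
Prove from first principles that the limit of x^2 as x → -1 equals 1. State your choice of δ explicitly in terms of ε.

Suppose ε > 0. We seek δ > 0 with 0 < |x + 1| < δ ⇒ |x^2 − 1| < ε.
Factor: x^2 − 1 = (x + 1)(x - 1), so |x^2 − 1| = |x + 1|·|x - 1|.
Restrict δ ≤ 2. Then |x + 1| < 2 gives |x| < 3, so by the triangle inequality |x - 1| ≤ 3 + 1 = 4.
Hence |x^2 − 1| ≤ 4|x + 1|, which is < ε once |x + 1| < ε/4.
Take δ = min(2, ε/4). If 0 < |x + 1| < δ then both bounds hold and |x^2 − 1| ≤ 4|x + 1| < 4·(ε/4) = ε.

δ = min(2, ε/4)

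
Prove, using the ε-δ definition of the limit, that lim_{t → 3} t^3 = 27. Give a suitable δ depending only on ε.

δ = min(1, ε/37)

Let ε > 0 be given. We seek δ > 0 with 0 < |t − 3| < δ ⇒ |t^3 − 27| < ε.
Factor: t^3 − 27 = (t − 3)(t^2 + 3t + 9), so |t^3 − 27| = |t − 3|·|t^2 + 3t + 9|.
Impose δ ≤ 1 so that |t| < 4; then |t^2 + 3t + 9| ≤ 37.
Hence |t^3 − 27| ≤ 37|t − 3|, which is < ε once |t − 3| < ε/37.
Take δ = min(1, ε/37). If 0 < |t − 3| < δ then both bounds hold and |t^3 − 27| ≤ 37|t − 3| < 37·(ε/37) = ε.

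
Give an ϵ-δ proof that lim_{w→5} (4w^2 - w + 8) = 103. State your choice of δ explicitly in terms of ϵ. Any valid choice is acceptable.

δ = min(1, ϵ/43)

Let ϵ > 0. We want δ > 0 such that 0 < |w − 5| < δ implies |(4w^2 - w + 8) − 103| < ϵ.
(4w^2 - w + 8) − 103 = 4w^2 - w - 95 = (w − 5)(4w + 19).
So |(4w^2 - w + 8) − 103| = |w − 5|·|4w + 19|.
Require δ ≤ 1. Then |w − 5| < 1 gives |w| < 6, and by the triangle inequality |4w + 19| ≤ 4·6 + 19 = 43.
Hence |(4w^2 - w + 8) − 103| ≤ 43|w − 5| < ϵ provided |w − 5| < ϵ/43.
Take δ = min(1, ϵ/43). Then 0 < |w − 5| < δ gives both |w − 5| < 1 and |w − 5| < ϵ/43, so |(4w^2 - w + 8) − 103| < ϵ.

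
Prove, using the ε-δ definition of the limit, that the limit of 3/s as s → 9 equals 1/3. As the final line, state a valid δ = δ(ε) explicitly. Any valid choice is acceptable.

Suppose ε > 0. We seek δ > 0 such that 0 < |s − 9| < δ implies |3/s − (1/3)| < ε.
|3/s − (1/3)| = 3·|9 − s|/(9·|s|) = 3|s − 9|/(9|s|).
Require δ ≤ 9/2 so that |s| > 9 − 9/2 = 9/2, hence 9|s| > 81/2.
Then |3/s − (1/3)| < 3|s − 9|/(81/2), which is < ε when |s − 9| < (27/2)ε.
Take δ = min(9/2, (27/2)ε). Then 0 < |s − 9| < δ gives both |s − 9| < 9/2 and |s − 9| < (27/2)ε, so |3/s − (1/3)| < ε.

δ = min(9/2, (27/2)ε)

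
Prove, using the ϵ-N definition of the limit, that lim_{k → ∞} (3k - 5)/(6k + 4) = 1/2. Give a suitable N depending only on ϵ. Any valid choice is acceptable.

N = (7/6)/ϵ

Suppose ϵ > 0. For k ≥ 1, |(3k - 5)/(6k + 4) − (1/2)| = |-42|/(6(6k + 4)) = 42/(6(6k + 4)).
Since 6k + 4 ≥ 6k for k ≥ 1, this is ≤ 42/(6·6k) = (7/6)/k.
So |(3k - 5)/(6k + 4) − (1/2)| < ϵ whenever k > (7/6)/ϵ.
Take N = (7/6)/ϵ. If k > N then |(3k - 5)/(6k + 4) − (1/2)| ≤ (7/6)/k < ϵ.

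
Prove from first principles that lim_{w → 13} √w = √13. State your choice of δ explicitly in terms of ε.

Let ε > 0 be given. We want δ > 0 such that 0 < |w − 13| < δ implies |√w − √13| < ε.
Multiplying by the conjugate, |√w − √13| = |w − 13|/(√w + √13).
Restrict δ ≤ 13 so that |w − 13| < 13 forces w > 0, and then √w + √13 > √13.
Hence |√w − √13| < |w − 13|/√13, which is < ε once |w − 13| < √13·ε.
Take δ = min(13, √13·ε). If 0 < |w − 13| < δ then w > 0 and |√w − √13| < |w − 13|/√13 < ε.

δ = min(13, √13·ε)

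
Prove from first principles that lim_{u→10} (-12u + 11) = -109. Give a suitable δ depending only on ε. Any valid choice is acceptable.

Let ε > 0 be given. We need δ > 0 so that 0 < |u − 10| < δ implies |(-12u + 11) + 109| < ε.
|(-12u + 11) + 109| = |-12u + 120| = 12|u − 10|.
So 12|u − 10| < ε exactly when |u − 10| < ε/12.
Take δ = ε/12. If 0 < |u − 10| < δ then |(-12u + 11) + 109| = 12|u − 10| < 12·(ε/12) = ε.

δ = ε/12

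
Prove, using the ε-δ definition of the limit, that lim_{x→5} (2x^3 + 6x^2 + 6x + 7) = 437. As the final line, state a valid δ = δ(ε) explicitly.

Suppose ε > 0. We want δ > 0 such that 0 < |x − 5| < δ implies |(2x^3 + 6x^2 + 6x + 7) − 437| < ε.
(2x^3 + 6x^2 + 6x + 7) − 437 = 2x^3 + 6x^2 + 6x - 430 = (x − 5)(2x^2 + 16x + 86).
So |(2x^3 + 6x^2 + 6x + 7) − 437| = |x − 5|·|2x^2 + 16x + 86|.
Assume first that |x − 5| < 1, so |x| < 6. Then |2x^2 + 16x + 86| ≤ 2·6^2 + 16·6 + 86 = 254.
Hence |(2x^3 + 6x^2 + 6x + 7) − 437| ≤ 254|x − 5| < ε provided |x − 5| < ε/254.
Choosing δ = min(1, ε/254) ensures both conditions, hence |(2x^3 + 6x^2 + 6x + 7) − 437| < ε.

δ = min(1, ε/254)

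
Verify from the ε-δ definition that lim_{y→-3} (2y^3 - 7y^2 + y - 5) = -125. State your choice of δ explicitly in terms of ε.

Let ε > 0. We want δ > 0 such that 0 < |y + 3| < δ implies |(2y^3 - 7y^2 + y - 5) + 125| < ε.
(2y^3 - 7y^2 + y - 5) + 125 = 2y^3 - 7y^2 + y + 120 = (y + 3)(2y^2 - 13y + 40).
So |(2y^3 - 7y^2 + y - 5) + 125| = |y + 3|·|2y^2 - 13y + 40|.
Require δ ≤ 1. Then |y + 3| < 1 gives |y| < 4, and by the triangle inequality |2y^2 - 13y + 40| ≤ 2·4^2 + 13·4 + 40 = 124.
Hence |(2y^3 - 7y^2 + y - 5) + 125| ≤ 124|y + 3| < ε provided |y + 3| < ε/124.
Take δ = min(1, ε/124). Then 0 < |y + 3| < δ gives both |y + 3| < 1 and |y + 3| < ε/124, so |(2y^3 - 7y^2 + y - 5) + 125| < ε.

δ = min(1, ε/124)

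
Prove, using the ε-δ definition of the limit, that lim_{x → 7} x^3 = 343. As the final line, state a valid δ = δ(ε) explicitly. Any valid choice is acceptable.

Let ε > 0. We seek δ > 0 with 0 < |x − 7| < δ ⇒ |x^3 − 343| < ε.
Factor: x^3 − 343 = (x − 7)(x^2 + 7x + 49), so |x^3 − 343| = |x − 7|·|x^2 + 7x + 49|.
Impose δ ≤ 2 so that |x| < 9; then |x^2 + 7x + 49| ≤ 193.
Hence |x^3 − 343| ≤ 193|x − 7|, which is < ε once |x − 7| < ε/193.
Take δ = min(2, ε/193). If 0 < |x − 7| < δ then both bounds hold and |x^3 − 343| ≤ 193|x − 7| < 193·(ε/193) = ε.

δ = min(2, ε/193)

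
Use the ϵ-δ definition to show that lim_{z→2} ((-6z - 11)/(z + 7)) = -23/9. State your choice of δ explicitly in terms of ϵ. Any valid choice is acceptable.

δ = min(9/2, (81/62)ϵ)

Fix ϵ > 0. We want δ > 0 with 0 < |z − 2| < δ ⇒ |(-6z - 11)/(z + 7) + 23/9| < ϵ.
Combining over a common denominator, (-6z - 11)/(z + 7) + 23/9 = [(-6z - 11)·9 − (-23)·(z + 7)] / [9·(z + 7)] = -31(z − 2) / (9(z + 7)).
So |(-6z - 11)/(z + 7) + 23/9| = 31|z − 2| / (9·|z + 7|).
Require δ ≤ 9/2, so |z + 7| ≥ |9| − |z − 2| > 9 − 9/2 = 9/2.
Hence |(-6z - 11)/(z + 7) + 23/9| < 31|z − 2|/(9·(9/2)) = (62/81)|z − 2|, which is < ϵ once |z − 2| < (81/62)ϵ.
Take δ = min(9/2, (81/62)ϵ). Then 0 < |z − 2| < δ forces both bounds, so |(-6z - 11)/(z + 7) + 23/9| < ϵ.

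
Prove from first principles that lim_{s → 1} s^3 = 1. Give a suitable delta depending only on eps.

Let eps > 0. We seek delta > 0 with 0 < |s − 1| < delta ⇒ |s^3 − 1| < eps.
Factor: s^3 − 1 = (s − 1)(s^2 + s + 1), so |s^3 − 1| = |s − 1|·|s^2 + s + 1|.
Impose delta ≤ 1 so that |s| < 2; then |s^2 + s + 1| ≤ 7.
Hence |s^3 − 1| ≤ 7|s − 1|, which is < eps once |s − 1| < eps/7.
Take delta = min(1, eps/7). If 0 < |s − 1| < delta then both bounds hold and |s^3 − 1| ≤ 7|s − 1| < 7·(eps/7) = eps.

delta = min(1, eps/7)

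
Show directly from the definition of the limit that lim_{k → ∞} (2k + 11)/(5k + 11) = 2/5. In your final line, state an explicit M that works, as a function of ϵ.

M = (33/25)/ϵ

Let ϵ > 0 be given. For k ≥ 1, |(2k + 11)/(5k + 11) − (2/5)| = |33|/(5(5k + 11)) = 33/(5(5k + 11)).
Since 5k + 11 ≥ 5k for k ≥ 1, this is ≤ 33/(5·5k) = (33/25)/k.
So |(2k + 11)/(5k + 11) − (2/5)| < ϵ whenever k > (33/25)/ϵ.
Take M = (33/25)/ϵ. If k > M then |(2k + 11)/(5k + 11) − (2/5)| ≤ (33/25)/k < ϵ.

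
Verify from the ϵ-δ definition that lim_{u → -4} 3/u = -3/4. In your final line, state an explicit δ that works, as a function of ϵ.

δ = min(2, (8/3)ϵ)

Fix ϵ > 0. We seek δ > 0 such that 0 < |u + 4| < δ implies |3/u + 3/4| < ϵ.
|3/u + 3/4| = 3·|-4 − u|/(4·|u|) = 3|u + 4|/(4|u|).
Restrict δ ≤ 2. Then |u + 4| < 2 gives |u| > 2, so 4|u| > 8.
Then |3/u + 3/4| < 3|u + 4|/8, which is < ϵ when |u + 4| < (8/3)ϵ.
Take δ = min(2, (8/3)ϵ). Then 0 < |u + 4| < δ gives both |u + 4| < 2 and |u + 4| < (8/3)ϵ, so |3/u + 3/4| < ϵ.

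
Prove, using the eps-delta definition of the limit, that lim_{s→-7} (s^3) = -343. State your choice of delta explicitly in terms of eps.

delta = min(1, eps/169)

Fix eps > 0. We seek delta > 0 with 0 < |s + 7| < delta ⇒ |s^3 + 343| < eps.
Factor: s^3 + 343 = (s + 7)(s^2 - 7s + 49), so |s^3 + 343| = |s + 7|·|s^2 - 7s + 49|.
Impose delta ≤ 1 so that |s| < 8; then |s^2 - 7s + 49| ≤ 169.
Hence |s^3 + 343| ≤ 169|s + 7|, which is < eps once |s + 7| < eps/169.
Take delta = min(1, eps/169). If 0 < |s + 7| < delta then both bounds hold and |s^3 + 343| ≤ 169|s + 7| < 169·(eps/169) = eps.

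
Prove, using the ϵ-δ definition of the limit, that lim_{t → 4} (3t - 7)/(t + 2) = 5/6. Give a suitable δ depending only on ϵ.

δ = min(3, (18/13)ϵ)

Suppose ϵ > 0. We want δ > 0 with 0 < |t − 4| < δ ⇒ |(3t - 7)/(t + 2) − (5/6)| < ϵ.
Combining over a common denominator, (3t - 7)/(t + 2) − (5/6) = [(3t - 7)·6 − 5·(t + 2)] / [6·(t + 2)] = 13(t − 4) / (6(t + 2)).
So |(3t - 7)/(t + 2) − (5/6)| = 13|t − 4| / (6·|t + 2|).
Require δ ≤ 3, so |t + 2| ≥ |6| − |t − 4| > 6 − 3 = 3.
Hence |(3t - 7)/(t + 2) − (5/6)| < 13|t − 4|/(6·3) = (13/18)|t − 4|, which is < ϵ once |t − 4| < (18/13)ϵ.
Take δ = min(3, (18/13)ϵ). Then 0 < |t − 4| < δ forces both bounds, so |(3t - 7)/(t + 2) − (5/6)| < ϵ.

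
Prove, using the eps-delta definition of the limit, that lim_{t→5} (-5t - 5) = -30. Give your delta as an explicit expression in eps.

delta = eps/5

Fix eps > 0. We need delta > 0 so that 0 < |t − 5| < delta implies |(-5t - 5) + 30| < eps.
|(-5t - 5) + 30| = |-5t + 25| = 5|t − 5|.
Thus it suffices that |t − 5| < eps/5.
Choosing delta = eps/5 gives |(-5t - 5) + 30| = 5|t − 5| < eps whenever |t − 5| < delta.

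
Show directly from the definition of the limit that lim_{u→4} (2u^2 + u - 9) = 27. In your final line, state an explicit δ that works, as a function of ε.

Let ε > 0. We want δ > 0 such that 0 < |u − 4| < δ implies |(2u^2 + u - 9) − 27| < ε.
(2u^2 + u - 9) − 27 = 2u^2 + u - 36 = (u − 4)(2u + 9).
So |(2u^2 + u - 9) − 27| = |u − 4|·|2u + 9|.
Require δ ≤ 2. Then |u − 4| < 2 gives |u| < 6, and by the triangle inequality |2u + 9| ≤ 2·6 + 9 = 21.
Hence |(2u^2 + u - 9) − 27| ≤ 21|u − 4| < ε provided |u − 4| < ε/21.
Choosing δ = min(2, ε/21) ensures both conditions, hence |(2u^2 + u - 9) − 27| < ε.

δ = min(2, ε/21)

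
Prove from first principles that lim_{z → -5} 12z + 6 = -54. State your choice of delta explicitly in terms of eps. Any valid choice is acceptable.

Let eps > 0. We need delta > 0 so that 0 < |z + 5| < delta implies |(12z + 6) + 54| < eps.
Since (12z + 6) + 54 = 12(z + 5), we have |(12z + 6) + 54| = 12|z + 5|.
So 12|z + 5| < eps exactly when |z + 5| < eps/12.
Take delta = eps/12. If 0 < |z + 5| < delta then |(12z + 6) + 54| = 12|z + 5| < 12·(eps/12) = eps.

delta = eps/12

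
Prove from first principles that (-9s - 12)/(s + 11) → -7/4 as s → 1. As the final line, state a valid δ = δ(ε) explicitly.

δ = min(6, (24/29)ε)

Let ε > 0. We want δ > 0 with 0 < |s − 1| < δ ⇒ |(-9s - 12)/(s + 11) + 7/4| < ε.
Combining over a common denominator, (-9s - 12)/(s + 11) + 7/4 = [(-9s - 12)·12 − (-21)·(s + 11)] / [12·(s + 11)] = -87(s − 1) / (12(s + 11)).
So |(-9s - 12)/(s + 11) + 7/4| = 87|s − 1| / (12·|s + 11|).
Require δ ≤ 6, so |s + 11| ≥ |12| − |s − 1| > 12 − 6 = 6.
Hence |(-9s - 12)/(s + 11) + 7/4| < 87|s − 1|/(12·6) = (29/24)|s − 1|, which is < ε once |s − 1| < (24/29)ε.
Take δ = min(6, (24/29)ε). Then 0 < |s − 1| < δ forces both bounds, so |(-9s - 12)/(s + 11) + 7/4| < ε.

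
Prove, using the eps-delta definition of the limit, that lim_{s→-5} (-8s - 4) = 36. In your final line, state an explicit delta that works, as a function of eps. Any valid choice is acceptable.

delta = eps/8

Suppose eps > 0. We need delta > 0 so that 0 < |s + 5| < delta implies |(-8s - 4) − 36| < eps.
|(-8s - 4) − 36| = |-8s - 40| = 8|s + 5|.
So 8|s + 5| < eps exactly when |s + 5| < eps/8.
Take delta = eps/8. If 0 < |s + 5| < delta then |(-8s - 4) − 36| = 8|s + 5| < 8·(eps/8) = eps.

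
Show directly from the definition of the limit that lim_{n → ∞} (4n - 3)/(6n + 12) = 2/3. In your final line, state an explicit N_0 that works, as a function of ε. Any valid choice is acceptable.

Suppose ε > 0. For n ≥ 1, |(4n - 3)/(6n + 12) − (2/3)| = |-66|/(6(6n + 12)) = 66/(6(6n + 12)).
Since 6n + 12 ≥ 6n for n ≥ 1, this is ≤ 66/(6·6n) = (11/6)/n.
So |(4n - 3)/(6n + 12) − (2/3)| < ε whenever n > (11/6)/ε.
Take N_0 = (11/6)/ε. If n > N_0 then |(4n - 3)/(6n + 12) − (2/3)| ≤ (11/6)/n < ε.

N_0 = (11/6)/ε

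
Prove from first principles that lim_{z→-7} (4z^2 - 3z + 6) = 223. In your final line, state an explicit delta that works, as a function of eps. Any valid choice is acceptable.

Let eps > 0 be given. We want delta > 0 such that 0 < |z + 7| < delta implies |(4z^2 - 3z + 6) − 223| < eps.
(4z^2 - 3z + 6) − 223 = 4z^2 - 3z - 217 = (z + 7)(4z - 31).
So |(4z^2 - 3z + 6) − 223| = |z + 7|·|4z - 31|.
Assume first that |z + 7| < 2, so |z| < 9. Then |4z - 31| ≤ 4·9 + 31 = 67.
Hence |(4z^2 - 3z + 6) − 223| ≤ 67|z + 7| < eps provided |z + 7| < eps/67.
Take delta = min(2, eps/67). Then 0 < |z + 7| < delta gives both |z + 7| < 2 and |z + 7| < eps/67, so |(4z^2 - 3z + 6) − 223| < eps.

delta = min(2, eps/67)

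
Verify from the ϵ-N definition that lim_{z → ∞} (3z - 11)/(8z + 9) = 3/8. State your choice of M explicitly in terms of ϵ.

M = (115/64)/ϵ

Suppose ϵ > 0. We seek M > 0 such that z > M implies |(3z - 11)/(8z + 9) − (3/8)| < ϵ.
(3z - 11)/(8z + 9) − (3/8) = (8(3z - 11) − 3(8z + 9)) / (8(8z + 9)) = -115/(8(8z + 9)).
For z > 0 we have 8z + 9 > 8z, so |(3z - 11)/(8z + 9) − (3/8)| = 115/(8(8z + 9)) < 115/(8·8z) = (115/64)/z.
Thus |(3z - 11)/(8z + 9) − (3/8)| < ϵ whenever z > (115/64)/ϵ.
Take M = (115/64)/ϵ. If z > M then |(3z - 11)/(8z + 9) − (3/8)| < (115/64)/z < ϵ.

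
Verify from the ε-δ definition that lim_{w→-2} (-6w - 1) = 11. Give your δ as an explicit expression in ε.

Let ε > 0 be given. We need δ > 0 so that 0 < |w + 2| < δ implies |(-6w - 1) − 11| < ε.
|(-6w - 1) − 11| = |-6w - 12| = 6|w + 2|.
Thus it suffices that |w + 2| < ε/6.
Take δ = ε/6. If 0 < |w + 2| < δ then |(-6w - 1) − 11| = 6|w + 2| < 6·(ε/6) = ε.

δ = ε/6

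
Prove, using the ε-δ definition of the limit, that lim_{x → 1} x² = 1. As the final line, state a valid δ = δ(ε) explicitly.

δ = min(2, ε/4)

Fix ε > 0. We seek δ > 0 with 0 < |x − 1| < δ ⇒ |x² − 1| < ε.
Factor: x² − 1 = (x − 1)(x + 1), so |x² − 1| = |x − 1|·|x + 1|.
Impose δ ≤ 2 so that |x| < 3; then |x + 1| ≤ 4.
Hence |x² − 1| ≤ 4|x − 1|, which is < ε once |x − 1| < ε/4.
Take δ = min(2, ε/4). If 0 < |x − 1| < δ then both bounds hold and |x² − 1| ≤ 4|x − 1| < 4·(ε/4) = ε.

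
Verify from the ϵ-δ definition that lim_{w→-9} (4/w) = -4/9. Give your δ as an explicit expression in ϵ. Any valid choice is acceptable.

δ = min(9/2, (81/8)ϵ)

Let ϵ > 0 be given. We seek δ > 0 such that 0 < |w + 9| < δ implies |4/w + 4/9| < ϵ.
|4/w + 4/9| = 4·|-9 − w|/(9·|w|) = 4|w + 9|/(9|w|).
Restrict δ ≤ 9/2. Then |w + 9| < 9/2 gives |w| > 9/2, so 9|w| > 81/2.
Then |4/w + 4/9| < 4|w + 9|/(81/2), which is < ϵ when |w + 9| < (81/8)ϵ.
Take δ = min(9/2, (81/8)ϵ). Then 0 < |w + 9| < δ gives both |w + 9| < 9/2 and |w + 9| < (81/8)ϵ, so |4/w + 4/9| < ϵ.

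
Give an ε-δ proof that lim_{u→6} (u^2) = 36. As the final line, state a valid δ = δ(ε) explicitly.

Let ε > 0. We seek δ > 0 with 0 < |u − 6| < δ ⇒ |u^2 − 36| < ε.
Factor: u^2 − 36 = (u − 6)(u + 6), so |u^2 − 36| = |u − 6|·|u + 6|.
Impose δ ≤ 1 so that |u| < 7; then |u + 6| ≤ 13.
Hence |u^2 − 36| ≤ 13|u − 6|, which is < ε once |u − 6| < ε/13.
Take δ = min(1, ε/13). If 0 < |u − 6| < δ then both bounds hold and |u^2 − 36| ≤ 13|u − 6| < 13·(ε/13) = ε.

δ = min(1, ε/13)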